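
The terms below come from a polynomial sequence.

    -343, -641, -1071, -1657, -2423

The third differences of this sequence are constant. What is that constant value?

D1: -298, -430, -586, -766
D2: -132, -156, -180
D3: -24, -24

-24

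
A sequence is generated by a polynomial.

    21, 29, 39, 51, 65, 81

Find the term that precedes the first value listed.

Δ: 8  10  12  14  16
Δ²: 2  2  2  2
The second differences are constant at 2.
Work back: 8 − 2 = 6;  21 − 6 = 15

15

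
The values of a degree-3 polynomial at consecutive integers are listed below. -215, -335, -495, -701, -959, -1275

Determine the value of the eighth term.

D1: -120 , -160 , -206 , -258 , -316
D2: -40 , -46 , -52 , -58
D3: -6 , -6 , -6
Third differences constant at -6.
-58 − 6 = -64;  -316 − 64 = -380;  -1275 − 380 = -1655
-64 − 6 = -70;  -380 − 70 = -450;  -1655 − 450 = -2105

-2105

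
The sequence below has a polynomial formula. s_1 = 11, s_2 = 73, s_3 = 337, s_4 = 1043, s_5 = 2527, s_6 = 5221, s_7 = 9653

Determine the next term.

16447

Δ: 62, 264, 706, 1484, 2694, 4432
Δ²: 202, 442, 778, 1210, 1738
Δ³: 240, 336, 432, 528
Δ⁴: 96, 96, 96
Fourth differences constant at 96.
528 + 96 = 624;  1738 + 624 = 2362;  4432 + 2362 = 6794;  9653 + 6794 = 16447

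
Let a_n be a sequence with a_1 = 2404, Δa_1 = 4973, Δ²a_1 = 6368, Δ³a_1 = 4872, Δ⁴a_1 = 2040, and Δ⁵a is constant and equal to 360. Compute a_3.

18718

Build the table forward from the leading diagonal:
Δ⁵: 360, 360, 360
Δ⁴: 2040, 2400, 2760
Δ³: 4872, 6912, 9312
Δ²: 6368, 11240, 18152
Δ: 4973, 11341, 22581
a: 2404, 7377, 18718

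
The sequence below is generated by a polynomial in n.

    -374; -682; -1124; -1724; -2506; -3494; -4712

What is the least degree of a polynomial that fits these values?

3

-308, -442, -600, -782, -988, -1218
-134, -158, -182, -206, -230
-24, -24, -24, -24
The third differences are constant, so the polynomial has degree 3.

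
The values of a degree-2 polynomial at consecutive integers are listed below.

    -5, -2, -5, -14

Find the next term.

-29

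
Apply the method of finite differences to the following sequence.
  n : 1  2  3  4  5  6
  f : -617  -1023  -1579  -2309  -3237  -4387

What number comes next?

-406  -556  -730  -928  -1150
-150  -174  -198  -222
-24  -24  -24
The third differences are constant (-24).
-222 − 24 = -246;  -1150 − 246 = -1396;  -4387 − 1396 = -5783

-5783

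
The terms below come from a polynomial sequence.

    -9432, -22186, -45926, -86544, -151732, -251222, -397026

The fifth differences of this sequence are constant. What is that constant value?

-240

Δ: -12754, -23740, -40618, -65188, -99490, -145804
Δ²: -10986, -16878, -24570, -34302, -46314
Δ³: -5892, -7692, -9732, -12012
Δ⁴: -1800, -2040, -2280
Δ⁵: -240, -240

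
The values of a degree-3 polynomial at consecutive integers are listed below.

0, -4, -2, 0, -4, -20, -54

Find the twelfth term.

Δ: -4  2  2  -4  -16  -34
Δ²: 6  0  -6  -12  -18
Δ³: -6  -6  -6  -6
The third differences are constant (-6).
-18 − 6 = -24;  -34 − 24 = -58;  -54 − 58 = -112
-24 − 6 = -30;  -58 − 30 = -88;  -112 − 88 = -200
-30 − 6 = -36;  -88 − 36 = -124;  -200 − 124 = -324
-36 − 6 = -42;  -124 − 42 = -166;  -324 − 166 = -490
-42 − 6 = -48;  -166 − 48 = -214;  -490 − 214 = -704

-704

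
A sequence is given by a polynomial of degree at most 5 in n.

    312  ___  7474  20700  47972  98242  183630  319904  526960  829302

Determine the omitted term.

2030

Using the last 8 terms:
Δ: 13226  27272  50270  85388  136274  207056  302342
Δ²: 14046  22998  35118  50886  70782  95286
Δ³: 8952  12120  15768  19896  24504
Δ⁴: 3168  3648  4128  4608
Δ⁵: 480  480  480
Constant fifth difference = 480.
Extend backward: 3168 − 480 = 2688;  8952 − 2688 = 6264;  14046 − 6264 = 7782;  13226 − 7782 = 5444;  7474 − 5444 = 2030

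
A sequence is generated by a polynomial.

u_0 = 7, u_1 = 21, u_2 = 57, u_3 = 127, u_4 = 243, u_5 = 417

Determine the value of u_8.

1407

Δ: 14  36  70  116  174
Δ²: 22  34  46  58
Δ³: 12  12  12
Third differences constant at 12.
58 + 12 = 70;  174 + 70 = 244;  417 + 244 = 661
70 + 12 = 82;  244 + 82 = 326;  661 + 326 = 987
82 + 12 = 94;  326 + 94 = 420;  987 + 420 = 1407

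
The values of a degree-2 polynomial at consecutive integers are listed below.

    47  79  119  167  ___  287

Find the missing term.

223

Using the first 4 terms:
First differences: 32, 40, 48
Second differences: 8, 8
Constant second difference = 8.
Extend forward: 48 + 8 = 56;  167 + 56 = 223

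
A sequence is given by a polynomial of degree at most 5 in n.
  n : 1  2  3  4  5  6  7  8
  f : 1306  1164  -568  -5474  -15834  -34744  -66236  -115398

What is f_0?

866

D1: -142, -1732, -4906, -10360, -18910, -31492, -49162
D2: -1590, -3174, -5454, -8550, -12582, -17670
D3: -1584, -2280, -3096, -4032, -5088
D4: -696, -816, -936, -1056
D5: -120, -120, -120
The fifth differences are constant at -120.
Work back: -696 + 120 = -576;  -1584 + 576 = -1008;  -1590 + 1008 = -582;  -142 + 582 = 440;  1306 − 440 = 866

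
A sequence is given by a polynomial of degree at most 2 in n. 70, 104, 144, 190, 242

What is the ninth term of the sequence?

First differences: 34  40  46  52
Second differences: 6  6  6
The second differences are constant (6).
52 + 6 = 58;  242 + 58 = 300
58 + 6 = 64;  300 + 64 = 364
64 + 6 = 70;  364 + 70 = 434
70 + 6 = 76;  434 + 76 = 510

510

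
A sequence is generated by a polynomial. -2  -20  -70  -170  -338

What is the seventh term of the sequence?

-950

Δ: -18 , -50 , -100 , -168
Δ²: -32 , -50 , -68
Δ³: -18 , -18
Constant third difference = -18, so extend:
-68 − 18 = -86;  -168 − 86 = -254;  -338 − 254 = -592
-86 − 18 = -104;  -254 − 104 = -358;  -592 − 358 = -950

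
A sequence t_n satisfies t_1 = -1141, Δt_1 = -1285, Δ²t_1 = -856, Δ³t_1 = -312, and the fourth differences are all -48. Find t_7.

-28651

Build the table forward from the leading diagonal:
Δ⁴: -48  -48  -48  -48  -48  -48  -48
Δ³: -312  -360  -408  -456  -504  -552  -600
Δ²: -856  -1168  -1528  -1936  -2392  -2896  -3448
Δ: -1285  -2141  -3309  -4837  -6773  -9165  -12061
t: -1141  -2426  -4567  -7876  -12713  -19486  -28651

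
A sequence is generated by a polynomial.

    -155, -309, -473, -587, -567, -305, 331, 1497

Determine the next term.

3373

D1: -154, -164, -114, 20, 262, 636, 1166
D2: -10, 50, 134, 242, 374, 530
D3: 60, 84, 108, 132, 156
D4: 24, 24, 24, 24
Constant fourth difference = 24, so extend:
156 + 24 = 180;  530 + 180 = 710;  1166 + 710 = 1876;  1497 + 1876 = 3373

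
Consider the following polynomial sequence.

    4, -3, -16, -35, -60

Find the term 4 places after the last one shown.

-220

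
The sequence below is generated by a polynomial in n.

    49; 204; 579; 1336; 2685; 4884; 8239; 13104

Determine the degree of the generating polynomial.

4

155, 375, 757, 1349, 2199, 3355, 4865
220, 382, 592, 850, 1156, 1510
162, 210, 258, 306, 354
48, 48, 48, 48
The fourth differences are constant, so the polynomial has degree 4.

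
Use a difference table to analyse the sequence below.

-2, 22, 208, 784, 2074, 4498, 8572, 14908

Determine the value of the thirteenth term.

108658

Δ: 24, 186, 576, 1290, 2424, 4074, 6336
Δ²: 162, 390, 714, 1134, 1650, 2262
Δ³: 228, 324, 420, 516, 612
Δ⁴: 96, 96, 96, 96
Fourth differences constant at 96.
612 + 96 = 708;  2262 + 708 = 2970;  6336 + 2970 = 9306;  14908 + 9306 = 24214
708 + 96 = 804;  2970 + 804 = 3774;  9306 + 3774 = 13080;  24214 + 13080 = 37294
804 + 96 = 900;  3774 + 900 = 4674;  13080 + 4674 = 17754;  37294 + 17754 = 55048
900 + 96 = 996;  4674 + 996 = 5670;  17754 + 5670 = 23424;  55048 + 23424 = 78472
996 + 96 = 1092;  5670 + 1092 = 6762;  23424 + 6762 = 30186;  78472 + 30186 = 108658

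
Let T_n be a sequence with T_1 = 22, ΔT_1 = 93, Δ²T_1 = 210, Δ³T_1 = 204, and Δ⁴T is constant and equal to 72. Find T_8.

14743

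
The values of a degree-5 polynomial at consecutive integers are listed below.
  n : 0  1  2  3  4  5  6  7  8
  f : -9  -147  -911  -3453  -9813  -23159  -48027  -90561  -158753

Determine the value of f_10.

Δ: -138  -764  -2542  -6360  -13346  -24868  -42534  -68192
Δ²: -626  -1778  -3818  -6986  -11522  -17666  -25658
Δ³: -1152  -2040  -3168  -4536  -6144  -7992
Δ⁴: -888  -1128  -1368  -1608  -1848
Δ⁵: -240  -240  -240  -240
The fifth differences are constant (-240).
-1848 − 240 = -2088;  -7992 − 2088 = -10080;  -25658 − 10080 = -35738;  -68192 − 35738 = -103930;  -158753 − 103930 = -262683
-2088 − 240 = -2328;  -10080 − 2328 = -12408;  -35738 − 12408 = -48146;  -103930 − 48146 = -152076;  -262683 − 152076 = -414759

-414759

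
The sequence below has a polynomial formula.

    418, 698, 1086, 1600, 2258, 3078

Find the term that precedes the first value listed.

D1: 280, 388, 514, 658, 820
D2: 108, 126, 144, 162
D3: 18, 18, 18
The third differences are constant at 18.
Work back: 108 − 18 = 90;  280 − 90 = 190;  418 − 190 = 228

228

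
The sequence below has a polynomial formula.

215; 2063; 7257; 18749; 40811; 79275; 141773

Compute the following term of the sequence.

237977

First differences: 1848  5194  11492  22062  38464  62498
Second differences: 3346  6298  10570  16402  24034
Third differences: 2952  4272  5832  7632
Fourth differences: 1320  1560  1800
Fifth differences: 240  240
The fifth differences are constant (240).
1800 + 240 = 2040;  7632 + 2040 = 9672;  24034 + 9672 = 33706;  62498 + 33706 = 96204;  141773 + 96204 = 237977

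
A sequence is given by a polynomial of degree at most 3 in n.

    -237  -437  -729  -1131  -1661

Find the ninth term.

First differences: -200, -292, -402, -530
Second differences: -92, -110, -128
Third differences: -18, -18
Third differences constant at -18.
-128 − 18 = -146;  -530 − 146 = -676;  -1661 − 676 = -2337
-146 − 18 = -164;  -676 − 164 = -840;  -2337 − 840 = -3177
-164 − 18 = -182;  -840 − 182 = -1022;  -3177 − 1022 = -4199
-182 − 18 = -200;  -1022 − 200 = -1222;  -4199 − 1222 = -5421

-5421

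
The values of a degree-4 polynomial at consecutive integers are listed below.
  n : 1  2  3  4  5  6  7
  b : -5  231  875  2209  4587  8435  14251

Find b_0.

-43

D1: 236, 644, 1334, 2378, 3848, 5816
D2: 408, 690, 1044, 1470, 1968
D3: 282, 354, 426, 498
D4: 72, 72, 72
The fourth differences are constant at 72.
Work back: 282 − 72 = 210;  408 − 210 = 198;  236 − 198 = 38;  -5 − 38 = -43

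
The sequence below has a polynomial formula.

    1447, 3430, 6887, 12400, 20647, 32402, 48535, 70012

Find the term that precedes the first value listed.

452

Δ: 1983  3457  5513  8247  11755  16133  21477
Δ²: 1474  2056  2734  3508  4378  5344
Δ³: 582  678  774  870  966
Δ⁴: 96  96  96  96
The fourth differences are constant at 96.
Work back: 582 − 96 = 486;  1474 − 486 = 988;  1983 − 988 = 995;  1447 − 995 = 452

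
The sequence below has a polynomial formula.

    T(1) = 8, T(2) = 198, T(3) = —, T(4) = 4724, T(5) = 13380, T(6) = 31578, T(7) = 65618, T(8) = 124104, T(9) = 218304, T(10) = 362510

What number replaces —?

Using the last 7 terms:
8656  18198  34040  58486  94200  144206
9542  15842  24446  35714  50006
6300  8604  11268  14292
2304  2664  3024
360  360
Constant fifth difference = 360.
Extend backward: 2304 − 360 = 1944;  6300 − 1944 = 4356;  9542 − 4356 = 5186;  8656 − 5186 = 3470;  4724 − 3470 = 1254

1254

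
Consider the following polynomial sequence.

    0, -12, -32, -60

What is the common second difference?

Δ: -12, -20, -28
Δ²: -8, -8

-8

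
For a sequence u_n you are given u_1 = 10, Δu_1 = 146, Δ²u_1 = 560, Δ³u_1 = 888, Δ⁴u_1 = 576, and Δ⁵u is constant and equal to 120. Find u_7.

36406

Build the table forward from the leading diagonal:
D5: 120  120  120  120  120  120  120
D4: 576  696  816  936  1056  1176  1296
D3: 888  1464  2160  2976  3912  4968  6144
D2: 560  1448  2912  5072  8048  11960  16928
D1: 146  706  2154  5066  10138  18186  30146
u: 10  156  862  3016  8082  18220  36406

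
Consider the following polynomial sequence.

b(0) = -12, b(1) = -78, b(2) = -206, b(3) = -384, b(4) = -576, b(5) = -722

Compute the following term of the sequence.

Δ: -66 , -128 , -178 , -192 , -146
Δ²: -62 , -50 , -14 , 46
Δ³: 12 , 36 , 60
Δ⁴: 24 , 24
Constant fourth difference = 24, so extend:
60 + 24 = 84;  46 + 84 = 130;  -146 + 130 = -16;  -722 − 16 = -738

-738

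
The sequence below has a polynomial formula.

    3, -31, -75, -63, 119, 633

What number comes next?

Δ: -34, -44, 12, 182, 514
Δ²: -10, 56, 170, 332
Δ³: 66, 114, 162
Δ⁴: 48, 48
Fourth differences constant at 48.
162 + 48 = 210;  332 + 210 = 542;  514 + 542 = 1056;  633 + 1056 = 1689

1689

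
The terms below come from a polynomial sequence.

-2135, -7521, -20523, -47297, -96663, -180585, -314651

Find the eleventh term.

D1: -5386  -13002  -26774  -49366  -83922  -134066
D2: -7616  -13772  -22592  -34556  -50144
D3: -6156  -8820  -11964  -15588
D4: -2664  -3144  -3624
D5: -480  -480
The fifth differences are constant (-480).
-3624 − 480 = -4104;  -15588 − 4104 = -19692;  -50144 − 19692 = -69836;  -134066 − 69836 = -203902;  -314651 − 203902 = -518553
-4104 − 480 = -4584;  -19692 − 4584 = -24276;  -69836 − 24276 = -94112;  -203902 − 94112 = -298014;  -518553 − 298014 = -816567
-4584 − 480 = -5064;  -24276 − 5064 = -29340;  -94112 − 29340 = -123452;  -298014 − 123452 = -421466;  -816567 − 421466 = -1238033
-5064 − 480 = -5544;  -29340 − 5544 = -34884;  -123452 − 34884 = -158336;  -421466 − 158336 = -579802;  -1238033 − 579802 = -1817835

-1817835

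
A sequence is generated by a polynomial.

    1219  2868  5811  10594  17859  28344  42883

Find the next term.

62406

D1: 1649 , 2943 , 4783 , 7265 , 10485 , 14539
D2: 1294 , 1840 , 2482 , 3220 , 4054
D3: 546 , 642 , 738 , 834
D4: 96 , 96 , 96
Fourth differences constant at 96.
834 + 96 = 930;  4054 + 930 = 4984;  14539 + 4984 = 19523;  42883 + 19523 = 62406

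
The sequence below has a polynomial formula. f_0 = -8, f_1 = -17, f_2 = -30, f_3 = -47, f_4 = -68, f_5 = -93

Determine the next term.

D1: -9  -13  -17  -21  -25
D2: -4  -4  -4  -4
Constant second difference = -4, so extend:
-25 − 4 = -29;  -93 − 29 = -122

-122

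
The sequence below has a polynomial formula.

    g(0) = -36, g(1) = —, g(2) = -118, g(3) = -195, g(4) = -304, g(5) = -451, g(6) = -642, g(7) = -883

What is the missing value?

Using the last 6 terms:
D1: -77, -109, -147, -191, -241
D2: -32, -38, -44, -50
D3: -6, -6, -6
Constant third difference = -6.
Extend backward: -32 + 6 = -26;  -77 + 26 = -51;  -118 + 51 = -67

-67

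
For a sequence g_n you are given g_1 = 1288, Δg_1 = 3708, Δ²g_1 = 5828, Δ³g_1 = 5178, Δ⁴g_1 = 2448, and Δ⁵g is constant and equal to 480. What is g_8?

Build the table forward from the leading diagonal:
Δ⁵: 480, 480, 480, 480, 480, 480, 480, 480
Δ⁴: 2448, 2928, 3408, 3888, 4368, 4848, 5328, 5808
Δ³: 5178, 7626, 10554, 13962, 17850, 22218, 27066, 32394
Δ²: 5828, 11006, 18632, 29186, 43148, 60998, 83216, 110282
Δ: 3708, 9536, 20542, 39174, 68360, 111508, 172506, 255722
g: 1288, 4996, 14532, 35074, 74248, 142608, 254116, 426622

426622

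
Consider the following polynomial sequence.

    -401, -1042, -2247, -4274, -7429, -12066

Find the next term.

-18587

-641, -1205, -2027, -3155, -4637
-564, -822, -1128, -1482
-258, -306, -354
-48, -48
Fourth differences constant at -48.
-354 − 48 = -402;  -1482 − 402 = -1884;  -4637 − 1884 = -6521;  -12066 − 6521 = -18587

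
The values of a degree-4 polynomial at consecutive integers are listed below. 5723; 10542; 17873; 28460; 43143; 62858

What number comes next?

88637

First differences: 4819, 7331, 10587, 14683, 19715
Second differences: 2512, 3256, 4096, 5032
Third differences: 744, 840, 936
Fourth differences: 96, 96
The fourth differences are constant (96).
936 + 96 = 1032;  5032 + 1032 = 6064;  19715 + 6064 = 25779;  62858 + 25779 = 88637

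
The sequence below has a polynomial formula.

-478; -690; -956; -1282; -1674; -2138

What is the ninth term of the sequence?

-4022

Δ: -212, -266, -326, -392, -464
Δ²: -54, -60, -66, -72
Δ³: -6, -6, -6
Third differences constant at -6.
-72 − 6 = -78;  -464 − 78 = -542;  -2138 − 542 = -2680
-78 − 6 = -84;  -542 − 84 = -626;  -2680 − 626 = -3306
-84 − 6 = -90;  -626 − 90 = -716;  -3306 − 716 = -4022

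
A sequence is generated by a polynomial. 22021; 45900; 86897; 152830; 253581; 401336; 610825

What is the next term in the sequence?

899562

First differences: 23879, 40997, 65933, 100751, 147755, 209489
Second differences: 17118, 24936, 34818, 47004, 61734
Third differences: 7818, 9882, 12186, 14730
Fourth differences: 2064, 2304, 2544
Fifth differences: 240, 240
The fifth differences are constant (240).
2544 + 240 = 2784;  14730 + 2784 = 17514;  61734 + 17514 = 79248;  209489 + 79248 = 288737;  610825 + 288737 = 899562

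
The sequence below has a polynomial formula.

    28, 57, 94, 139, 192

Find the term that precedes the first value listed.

7

29, 37, 45, 53
8, 8, 8
The second differences are constant at 8.
Work back: 29 − 8 = 21;  28 − 21 = 7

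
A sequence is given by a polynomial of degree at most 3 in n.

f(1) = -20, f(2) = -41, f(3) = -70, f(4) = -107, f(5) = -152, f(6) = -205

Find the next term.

D1: -21  -29  -37  -45  -53
D2: -8  -8  -8  -8
The second differences are constant (-8).
-53 − 8 = -61;  -205 − 61 = -266

-266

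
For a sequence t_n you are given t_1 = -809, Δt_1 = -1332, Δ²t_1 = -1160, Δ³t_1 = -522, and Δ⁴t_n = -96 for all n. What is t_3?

-4633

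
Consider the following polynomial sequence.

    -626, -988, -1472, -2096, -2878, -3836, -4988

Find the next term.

-6352

D1: -362, -484, -624, -782, -958, -1152
D2: -122, -140, -158, -176, -194
D3: -18, -18, -18, -18
Third differences constant at -18.
-194 − 18 = -212;  -1152 − 212 = -1364;  -4988 − 1364 = -6352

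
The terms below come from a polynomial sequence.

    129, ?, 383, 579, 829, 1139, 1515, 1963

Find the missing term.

235

Using the last 6 terms:
D1: 196, 250, 310, 376, 448
D2: 54, 60, 66, 72
D3: 6, 6, 6
Constant third difference = 6.
Extend backward: 54 − 6 = 48;  196 − 48 = 148;  383 − 148 = 235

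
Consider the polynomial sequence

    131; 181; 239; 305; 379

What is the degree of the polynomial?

Δ: 50, 58, 66, 74
Δ²: 8, 8, 8
The second differences are constant, so the polynomial has degree 2.

2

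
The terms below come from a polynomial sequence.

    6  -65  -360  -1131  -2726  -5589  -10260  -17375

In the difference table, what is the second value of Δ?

-295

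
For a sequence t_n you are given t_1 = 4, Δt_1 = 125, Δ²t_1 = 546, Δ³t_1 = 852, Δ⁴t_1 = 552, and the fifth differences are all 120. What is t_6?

Build the table forward from the leading diagonal:
Fifth differences: 120  120  120  120  120  120
Fourth differences: 552  672  792  912  1032  1152
Third differences: 852  1404  2076  2868  3780  4812
Second differences: 546  1398  2802  4878  7746  11526
First differences: 125  671  2069  4871  9749  17495
t: 4  129  800  2869  7740  17489

17489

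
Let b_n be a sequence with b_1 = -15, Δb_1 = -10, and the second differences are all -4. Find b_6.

-105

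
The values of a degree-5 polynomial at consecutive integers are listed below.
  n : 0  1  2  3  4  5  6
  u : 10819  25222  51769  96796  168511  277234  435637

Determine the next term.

658984

First differences: 14403  26547  45027  71715  108723  158403
Second differences: 12144  18480  26688  37008  49680
Third differences: 6336  8208  10320  12672
Fourth differences: 1872  2112  2352
Fifth differences: 240  240
Fifth differences constant at 240.
2352 + 240 = 2592;  12672 + 2592 = 15264;  49680 + 15264 = 64944;  158403 + 64944 = 223347;  435637 + 223347 = 658984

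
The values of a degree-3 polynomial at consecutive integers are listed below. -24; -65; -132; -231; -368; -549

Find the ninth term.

-1416

Δ: -41 , -67 , -99 , -137 , -181
Δ²: -26 , -32 , -38 , -44
Δ³: -6 , -6 , -6
Constant third difference = -6, so extend:
-44 − 6 = -50;  -181 − 50 = -231;  -549 − 231 = -780
-50 − 6 = -56;  -231 − 56 = -287;  -780 − 287 = -1067
-56 − 6 = -62;  -287 − 62 = -349;  -1067 − 349 = -1416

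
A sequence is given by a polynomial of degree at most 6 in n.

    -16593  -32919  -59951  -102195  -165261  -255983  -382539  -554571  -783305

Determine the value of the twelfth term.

First differences: -16326 , -27032 , -42244 , -63066 , -90722 , -126556 , -172032 , -228734
Second differences: -10706 , -15212 , -20822 , -27656 , -35834 , -45476 , -56702
Third differences: -4506 , -5610 , -6834 , -8178 , -9642 , -11226
Fourth differences: -1104 , -1224 , -1344 , -1464 , -1584
Fifth differences: -120 , -120 , -120 , -120
The fifth differences are constant (-120).
-1584 − 120 = -1704;  -11226 − 1704 = -12930;  -56702 − 12930 = -69632;  -228734 − 69632 = -298366;  -783305 − 298366 = -1081671
-1704 − 120 = -1824;  -12930 − 1824 = -14754;  -69632 − 14754 = -84386;  -298366 − 84386 = -382752;  -1081671 − 382752 = -1464423
-1824 − 120 = -1944;  -14754 − 1944 = -16698;  -84386 − 16698 = -101084;  -382752 − 101084 = -483836;  -1464423 − 483836 = -1948259

-1948259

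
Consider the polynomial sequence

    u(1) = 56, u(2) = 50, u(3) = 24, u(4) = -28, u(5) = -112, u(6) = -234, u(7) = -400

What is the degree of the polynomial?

3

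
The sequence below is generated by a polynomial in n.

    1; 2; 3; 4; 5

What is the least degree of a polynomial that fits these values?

First differences: 1, 1, 1, 1
The first differences are constant, so the polynomial has degree 1.

1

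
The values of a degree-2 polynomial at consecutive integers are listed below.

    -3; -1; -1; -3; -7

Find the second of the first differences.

First differences: 2, 0, -2, -4
Second differences: -2, -2, -2

0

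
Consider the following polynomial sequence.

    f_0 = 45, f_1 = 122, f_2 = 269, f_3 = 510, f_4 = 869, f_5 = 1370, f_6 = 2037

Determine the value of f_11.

8702

First differences: 77 , 147 , 241 , 359 , 501 , 667
Second differences: 70 , 94 , 118 , 142 , 166
Third differences: 24 , 24 , 24 , 24
Constant third difference = 24, so extend:
166 + 24 = 190;  667 + 190 = 857;  2037 + 857 = 2894
190 + 24 = 214;  857 + 214 = 1071;  2894 + 1071 = 3965
214 + 24 = 238;  1071 + 238 = 1309;  3965 + 1309 = 5274
238 + 24 = 262;  1309 + 262 = 1571;  5274 + 1571 = 6845
262 + 24 = 286;  1571 + 286 = 1857;  6845 + 1857 = 8702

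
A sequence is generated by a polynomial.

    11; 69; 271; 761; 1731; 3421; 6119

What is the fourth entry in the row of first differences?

First differences: 58, 202, 490, 970, 1690, 2698
Second differences: 144, 288, 480, 720, 1008
Third differences: 144, 192, 240, 288
Fourth differences: 48, 48, 48

970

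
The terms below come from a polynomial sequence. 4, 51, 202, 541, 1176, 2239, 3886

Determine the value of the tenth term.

14251

First differences: 47 , 151 , 339 , 635 , 1063 , 1647
Second differences: 104 , 188 , 296 , 428 , 584
Third differences: 84 , 108 , 132 , 156
Fourth differences: 24 , 24 , 24
Constant fourth difference = 24, so extend:
156 + 24 = 180;  584 + 180 = 764;  1647 + 764 = 2411;  3886 + 2411 = 6297
180 + 24 = 204;  764 + 204 = 968;  2411 + 968 = 3379;  6297 + 3379 = 9676
204 + 24 = 228;  968 + 228 = 1196;  3379 + 1196 = 4575;  9676 + 4575 = 14251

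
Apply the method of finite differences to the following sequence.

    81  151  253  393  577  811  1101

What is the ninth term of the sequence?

First differences: 70  102  140  184  234  290
Second differences: 32  38  44  50  56
Third differences: 6  6  6  6
The third differences are constant (6).
56 + 6 = 62;  290 + 62 = 352;  1101 + 352 = 1453
62 + 6 = 68;  352 + 68 = 420;  1453 + 420 = 1873

1873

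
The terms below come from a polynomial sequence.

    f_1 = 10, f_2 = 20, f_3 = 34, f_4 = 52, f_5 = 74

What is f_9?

202

10 , 14 , 18 , 22
4 , 4 , 4
Constant second difference = 4, so extend:
22 + 4 = 26;  74 + 26 = 100
26 + 4 = 30;  100 + 30 = 130
30 + 4 = 34;  130 + 34 = 164
34 + 4 = 38;  164 + 38 = 202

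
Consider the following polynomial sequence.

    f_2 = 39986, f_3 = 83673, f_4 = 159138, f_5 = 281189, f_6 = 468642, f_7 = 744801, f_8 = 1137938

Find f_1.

First differences: 43687, 75465, 122051, 187453, 276159, 393137
Second differences: 31778, 46586, 65402, 88706, 116978
Third differences: 14808, 18816, 23304, 28272
Fourth differences: 4008, 4488, 4968
Fifth differences: 480, 480
The fifth differences are constant at 480.
Work back: 4008 − 480 = 3528;  14808 − 3528 = 11280;  31778 − 11280 = 20498;  43687 − 20498 = 23189;  39986 − 23189 = 16797

16797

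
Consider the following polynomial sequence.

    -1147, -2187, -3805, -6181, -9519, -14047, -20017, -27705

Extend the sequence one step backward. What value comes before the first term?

-529

-1040  -1618  -2376  -3338  -4528  -5970  -7688
-578  -758  -962  -1190  -1442  -1718
-180  -204  -228  -252  -276
-24  -24  -24  -24
The fourth differences are constant at -24.
Work back: -180 + 24 = -156;  -578 + 156 = -422;  -1040 + 422 = -618;  -1147 + 618 = -529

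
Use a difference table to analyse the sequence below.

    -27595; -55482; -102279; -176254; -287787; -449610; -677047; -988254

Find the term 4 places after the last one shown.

-3546462

D1: -27887, -46797, -73975, -111533, -161823, -227437, -311207
D2: -18910, -27178, -37558, -50290, -65614, -83770
D3: -8268, -10380, -12732, -15324, -18156
D4: -2112, -2352, -2592, -2832
D5: -240, -240, -240
Fifth differences constant at -240.
-2832 − 240 = -3072;  -18156 − 3072 = -21228;  -83770 − 21228 = -104998;  -311207 − 104998 = -416205;  -988254 − 416205 = -1404459
-3072 − 240 = -3312;  -21228 − 3312 = -24540;  -104998 − 24540 = -129538;  -416205 − 129538 = -545743;  -1404459 − 545743 = -1950202
-3312 − 240 = -3552;  -24540 − 3552 = -28092;  -129538 − 28092 = -157630;  -545743 − 157630 = -703373;  -1950202 − 703373 = -2653575
-3552 − 240 = -3792;  -28092 − 3792 = -31884;  -157630 − 31884 = -189514;  -703373 − 189514 = -892887;  -2653575 − 892887 = -3546462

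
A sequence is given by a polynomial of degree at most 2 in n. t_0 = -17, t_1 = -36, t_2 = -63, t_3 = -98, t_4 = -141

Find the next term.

-192

Δ: -19  -27  -35  -43
Δ²: -8  -8  -8
The second differences are constant (-8).
-43 − 8 = -51;  -141 − 51 = -192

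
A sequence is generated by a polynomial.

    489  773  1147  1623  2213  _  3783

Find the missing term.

Using the first 5 terms:
Δ: 284  374  476  590
Δ²: 90  102  114
Δ³: 12  12
Constant third difference = 12.
Extend forward: 114 + 12 = 126;  590 + 126 = 716;  2213 + 716 = 2929

2929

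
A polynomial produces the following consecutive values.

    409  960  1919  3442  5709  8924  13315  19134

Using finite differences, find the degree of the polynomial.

4

551, 959, 1523, 2267, 3215, 4391, 5819
408, 564, 744, 948, 1176, 1428
156, 180, 204, 228, 252
24, 24, 24, 24
The fourth differences are constant, so the polynomial has degree 4.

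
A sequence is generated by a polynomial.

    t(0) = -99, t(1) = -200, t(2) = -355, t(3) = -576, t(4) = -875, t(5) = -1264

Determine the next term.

-1755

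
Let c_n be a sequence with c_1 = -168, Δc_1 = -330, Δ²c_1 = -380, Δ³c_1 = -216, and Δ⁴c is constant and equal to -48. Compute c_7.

Build the table forward from the leading diagonal:
Fourth differences: -48  -48  -48  -48  -48  -48  -48
Third differences: -216  -264  -312  -360  -408  -456  -504
Second differences: -380  -596  -860  -1172  -1532  -1940  -2396
First differences: -330  -710  -1306  -2166  -3338  -4870  -6810
c: -168  -498  -1208  -2514  -4680  -8018  -12888

-12888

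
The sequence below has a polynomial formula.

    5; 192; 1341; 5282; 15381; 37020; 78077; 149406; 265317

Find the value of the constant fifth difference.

480

Δ: 187, 1149, 3941, 10099, 21639, 41057, 71329, 115911
Δ²: 962, 2792, 6158, 11540, 19418, 30272, 44582
Δ³: 1830, 3366, 5382, 7878, 10854, 14310
Δ⁴: 1536, 2016, 2496, 2976, 3456
Δ⁵: 480, 480, 480, 480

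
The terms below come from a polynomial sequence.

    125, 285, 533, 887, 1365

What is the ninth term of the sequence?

4877

First differences: 160, 248, 354, 478
Second differences: 88, 106, 124
Third differences: 18, 18
Constant third difference = 18, so extend:
124 + 18 = 142;  478 + 142 = 620;  1365 + 620 = 1985
142 + 18 = 160;  620 + 160 = 780;  1985 + 780 = 2765
160 + 18 = 178;  780 + 178 = 958;  2765 + 958 = 3723
178 + 18 = 196;  958 + 196 = 1154;  3723 + 1154 = 4877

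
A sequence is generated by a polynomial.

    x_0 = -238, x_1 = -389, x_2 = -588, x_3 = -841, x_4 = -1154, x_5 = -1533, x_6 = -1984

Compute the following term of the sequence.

-151, -199, -253, -313, -379, -451
-48, -54, -60, -66, -72
-6, -6, -6, -6
The third differences are constant (-6).
-72 − 6 = -78;  -451 − 78 = -529;  -1984 − 529 = -2513

-2513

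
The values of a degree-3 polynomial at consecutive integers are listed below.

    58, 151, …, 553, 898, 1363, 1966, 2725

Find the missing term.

Using the last 5 terms:
Δ: 345  465  603  759
Δ²: 120  138  156
Δ³: 18  18
Constant third difference = 18.
Extend backward: 120 − 18 = 102;  345 − 102 = 243;  553 − 243 = 310

310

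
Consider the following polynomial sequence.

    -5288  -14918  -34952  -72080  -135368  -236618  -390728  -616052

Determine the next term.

-934760

First differences: -9630, -20034, -37128, -63288, -101250, -154110, -225324
Second differences: -10404, -17094, -26160, -37962, -52860, -71214
Third differences: -6690, -9066, -11802, -14898, -18354
Fourth differences: -2376, -2736, -3096, -3456
Fifth differences: -360, -360, -360
Fifth differences constant at -360.
-3456 − 360 = -3816;  -18354 − 3816 = -22170;  -71214 − 22170 = -93384;  -225324 − 93384 = -318708;  -616052 − 318708 = -934760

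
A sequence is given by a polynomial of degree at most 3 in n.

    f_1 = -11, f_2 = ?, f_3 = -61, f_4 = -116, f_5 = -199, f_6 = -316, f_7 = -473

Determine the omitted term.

-28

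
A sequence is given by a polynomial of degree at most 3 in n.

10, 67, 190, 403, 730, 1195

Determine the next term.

1822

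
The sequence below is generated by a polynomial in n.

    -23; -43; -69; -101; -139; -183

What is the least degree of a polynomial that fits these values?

2

-20, -26, -32, -38, -44
-6, -6, -6, -6
The second differences are constant, so the polynomial has degree 2.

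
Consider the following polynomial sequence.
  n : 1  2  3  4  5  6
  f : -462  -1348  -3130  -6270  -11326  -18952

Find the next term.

D1: -886, -1782, -3140, -5056, -7626
D2: -896, -1358, -1916, -2570
D3: -462, -558, -654
D4: -96, -96
Constant fourth difference = -96, so extend:
-654 − 96 = -750;  -2570 − 750 = -3320;  -7626 − 3320 = -10946;  -18952 − 10946 = -29898

-29898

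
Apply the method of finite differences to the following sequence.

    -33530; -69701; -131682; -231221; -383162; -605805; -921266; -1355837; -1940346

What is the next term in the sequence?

-2710517

-36171 , -61981 , -99539 , -151941 , -222643 , -315461 , -434571 , -584509
-25810 , -37558 , -52402 , -70702 , -92818 , -119110 , -149938
-11748 , -14844 , -18300 , -22116 , -26292 , -30828
-3096 , -3456 , -3816 , -4176 , -4536
-360 , -360 , -360 , -360
The fifth differences are constant (-360).
-4536 − 360 = -4896;  -30828 − 4896 = -35724;  -149938 − 35724 = -185662;  -584509 − 185662 = -770171;  -1940346 − 770171 = -2710517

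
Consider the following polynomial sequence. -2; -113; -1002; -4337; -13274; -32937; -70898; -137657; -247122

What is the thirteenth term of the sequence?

-1536362

Δ: -111  -889  -3335  -8937  -19663  -37961  -66759  -109465
Δ²: -778  -2446  -5602  -10726  -18298  -28798  -42706
Δ³: -1668  -3156  -5124  -7572  -10500  -13908
Δ⁴: -1488  -1968  -2448  -2928  -3408
Δ⁵: -480  -480  -480  -480
Constant fifth difference = -480, so extend:
-3408 − 480 = -3888;  -13908 − 3888 = -17796;  -42706 − 17796 = -60502;  -109465 − 60502 = -169967;  -247122 − 169967 = -417089
-3888 − 480 = -4368;  -17796 − 4368 = -22164;  -60502 − 22164 = -82666;  -169967 − 82666 = -252633;  -417089 − 252633 = -669722
-4368 − 480 = -4848;  -22164 − 4848 = -27012;  -82666 − 27012 = -109678;  -252633 − 109678 = -362311;  -669722 − 362311 = -1032033
-4848 − 480 = -5328;  -27012 − 5328 = -32340;  -109678 − 32340 = -142018;  -362311 − 142018 = -504329;  -1032033 − 504329 = -1536362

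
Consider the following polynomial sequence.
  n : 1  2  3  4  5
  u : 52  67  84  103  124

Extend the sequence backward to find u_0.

39

D1: 15, 17, 19, 21
D2: 2, 2, 2
The second differences are constant at 2.
Work back: 15 − 2 = 13;  52 − 13 = 39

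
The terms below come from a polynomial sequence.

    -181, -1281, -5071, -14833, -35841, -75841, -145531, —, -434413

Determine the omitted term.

-259041

Using the first 7 terms:
First differences: -1100  -3790  -9762  -21008  -40000  -69690
Second differences: -2690  -5972  -11246  -18992  -29690
Third differences: -3282  -5274  -7746  -10698
Fourth differences: -1992  -2472  -2952
Fifth differences: -480  -480
Constant fifth difference = -480.
Extend forward: -2952 − 480 = -3432;  -10698 − 3432 = -14130;  -29690 − 14130 = -43820;  -69690 − 43820 = -113510;  -145531 − 113510 = -259041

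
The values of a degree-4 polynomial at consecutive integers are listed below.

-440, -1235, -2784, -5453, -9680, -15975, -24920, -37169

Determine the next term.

D1: -795, -1549, -2669, -4227, -6295, -8945, -12249
D2: -754, -1120, -1558, -2068, -2650, -3304
D3: -366, -438, -510, -582, -654
D4: -72, -72, -72, -72
Fourth differences constant at -72.
-654 − 72 = -726;  -3304 − 726 = -4030;  -12249 − 4030 = -16279;  -37169 − 16279 = -53448

-53448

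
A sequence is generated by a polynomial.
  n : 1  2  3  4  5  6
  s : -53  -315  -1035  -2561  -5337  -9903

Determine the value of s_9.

-41181

D1: -262, -720, -1526, -2776, -4566
D2: -458, -806, -1250, -1790
D3: -348, -444, -540
D4: -96, -96
Constant fourth difference = -96, so extend:
-540 − 96 = -636;  -1790 − 636 = -2426;  -4566 − 2426 = -6992;  -9903 − 6992 = -16895
-636 − 96 = -732;  -2426 − 732 = -3158;  -6992 − 3158 = -10150;  -16895 − 10150 = -27045
-732 − 96 = -828;  -3158 − 828 = -3986;  -10150 − 3986 = -14136;  -27045 − 14136 = -41181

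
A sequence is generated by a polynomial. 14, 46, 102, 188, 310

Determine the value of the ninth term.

1278

32 , 56 , 86 , 122
24 , 30 , 36
6 , 6
The third differences are constant (6).
36 + 6 = 42;  122 + 42 = 164;  310 + 164 = 474
42 + 6 = 48;  164 + 48 = 212;  474 + 212 = 686
48 + 6 = 54;  212 + 54 = 266;  686 + 266 = 952
54 + 6 = 60;  266 + 60 = 326;  952 + 326 = 1278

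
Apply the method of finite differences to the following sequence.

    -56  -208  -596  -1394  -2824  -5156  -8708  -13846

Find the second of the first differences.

-388

Δ: -152, -388, -798, -1430, -2332, -3552, -5138
Δ²: -236, -410, -632, -902, -1220, -1586
Δ³: -174, -222, -270, -318, -366
Δ⁴: -48, -48, -48, -48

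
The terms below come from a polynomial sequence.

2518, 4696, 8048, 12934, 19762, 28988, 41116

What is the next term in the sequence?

56698

D1: 2178, 3352, 4886, 6828, 9226, 12128
D2: 1174, 1534, 1942, 2398, 2902
D3: 360, 408, 456, 504
D4: 48, 48, 48
Constant fourth difference = 48, so extend:
504 + 48 = 552;  2902 + 552 = 3454;  12128 + 3454 = 15582;  41116 + 15582 = 56698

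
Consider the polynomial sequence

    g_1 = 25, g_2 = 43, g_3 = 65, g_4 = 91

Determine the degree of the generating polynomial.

2

18, 22, 26
4, 4
The second differences are constant, so the polynomial has degree 2.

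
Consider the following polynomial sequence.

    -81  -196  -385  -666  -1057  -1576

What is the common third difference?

-18

First differences: -115, -189, -281, -391, -519
Second differences: -74, -92, -110, -128
Third differences: -18, -18, -18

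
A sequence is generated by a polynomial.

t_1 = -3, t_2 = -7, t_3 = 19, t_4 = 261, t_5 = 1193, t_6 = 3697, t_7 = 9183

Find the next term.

19709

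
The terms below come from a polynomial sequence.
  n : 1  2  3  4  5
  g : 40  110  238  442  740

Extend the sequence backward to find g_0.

Δ: 70, 128, 204, 298
Δ²: 58, 76, 94
Δ³: 18, 18
The third differences are constant at 18.
Work back: 58 − 18 = 40;  70 − 40 = 30;  40 − 30 = 10

10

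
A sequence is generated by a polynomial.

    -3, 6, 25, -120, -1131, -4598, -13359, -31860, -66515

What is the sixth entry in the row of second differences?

Δ: 9, 19, -145, -1011, -3467, -8761, -18501, -34655
Δ²: 10, -164, -866, -2456, -5294, -9740, -16154
Δ³: -174, -702, -1590, -2838, -4446, -6414
Δ⁴: -528, -888, -1248, -1608, -1968
Δ⁵: -360, -360, -360, -360

-9740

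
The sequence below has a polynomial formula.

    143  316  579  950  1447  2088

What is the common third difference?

First differences: 173, 263, 371, 497, 641
Second differences: 90, 108, 126, 144
Third differences: 18, 18, 18

18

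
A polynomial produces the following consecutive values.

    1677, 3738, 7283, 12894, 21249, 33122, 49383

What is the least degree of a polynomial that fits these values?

4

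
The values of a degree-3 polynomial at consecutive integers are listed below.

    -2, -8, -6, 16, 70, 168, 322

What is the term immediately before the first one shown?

-6  2  22  54  98  154
8  20  32  44  56
12  12  12  12
The third differences are constant at 12.
Work back: 8 − 12 = -4;  -6 + 4 = -2;  -2 + 2 = 0

0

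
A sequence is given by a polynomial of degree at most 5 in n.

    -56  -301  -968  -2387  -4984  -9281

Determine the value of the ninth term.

D1: -245  -667  -1419  -2597  -4297
D2: -422  -752  -1178  -1700
D3: -330  -426  -522
D4: -96  -96
Constant fourth difference = -96, so extend:
-522 − 96 = -618;  -1700 − 618 = -2318;  -4297 − 2318 = -6615;  -9281 − 6615 = -15896
-618 − 96 = -714;  -2318 − 714 = -3032;  -6615 − 3032 = -9647;  -15896 − 9647 = -25543
-714 − 96 = -810;  -3032 − 810 = -3842;  -9647 − 3842 = -13489;  -25543 − 13489 = -39032

-39032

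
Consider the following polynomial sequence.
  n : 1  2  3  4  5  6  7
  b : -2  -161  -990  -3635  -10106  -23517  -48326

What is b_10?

-260921

-159 , -829 , -2645 , -6471 , -13411 , -24809
-670 , -1816 , -3826 , -6940 , -11398
-1146 , -2010 , -3114 , -4458
-864 , -1104 , -1344
-240 , -240
Fifth differences constant at -240.
-1344 − 240 = -1584;  -4458 − 1584 = -6042;  -11398 − 6042 = -17440;  -24809 − 17440 = -42249;  -48326 − 42249 = -90575
-1584 − 240 = -1824;  -6042 − 1824 = -7866;  -17440 − 7866 = -25306;  -42249 − 25306 = -67555;  -90575 − 67555 = -158130
-1824 − 240 = -2064;  -7866 − 2064 = -9930;  -25306 − 9930 = -35236;  -67555 − 35236 = -102791;  -158130 − 102791 = -260921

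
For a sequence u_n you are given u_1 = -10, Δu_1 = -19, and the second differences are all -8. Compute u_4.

-91

Build the table forward from the leading diagonal:
Second differences: -8, -8, -8, -8
First differences: -19, -27, -35, -43
u: -10, -29, -56, -91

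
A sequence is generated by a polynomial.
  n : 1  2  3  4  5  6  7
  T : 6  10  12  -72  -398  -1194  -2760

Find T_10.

-16158

4, 2, -84, -326, -796, -1566
-2, -86, -242, -470, -770
-84, -156, -228, -300
-72, -72, -72
The fourth differences are constant (-72).
-300 − 72 = -372;  -770 − 372 = -1142;  -1566 − 1142 = -2708;  -2760 − 2708 = -5468
-372 − 72 = -444;  -1142 − 444 = -1586;  -2708 − 1586 = -4294;  -5468 − 4294 = -9762
-444 − 72 = -516;  -1586 − 516 = -2102;  -4294 − 2102 = -6396;  -9762 − 6396 = -16158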